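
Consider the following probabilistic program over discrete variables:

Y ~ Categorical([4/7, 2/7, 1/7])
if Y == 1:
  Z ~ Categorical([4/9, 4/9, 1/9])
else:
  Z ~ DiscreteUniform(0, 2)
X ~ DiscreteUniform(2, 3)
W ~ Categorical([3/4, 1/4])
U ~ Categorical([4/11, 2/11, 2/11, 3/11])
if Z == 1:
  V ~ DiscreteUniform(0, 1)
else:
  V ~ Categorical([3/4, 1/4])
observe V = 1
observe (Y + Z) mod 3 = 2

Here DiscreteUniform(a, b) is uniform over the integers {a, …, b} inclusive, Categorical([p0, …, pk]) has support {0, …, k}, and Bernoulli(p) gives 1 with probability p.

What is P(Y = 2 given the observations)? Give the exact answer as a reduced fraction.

P(Y = 2 | obs) = 3/31

Enumerate traces; 48 have nonzero weight after conditioning:
  (Y=0, Z=2, X=2, W=0, U=0, V=1) weight 1/154
  (Y=0, Z=2, X=2, W=0, U=1, V=1) weight 1/308
  (Y=0, Z=2, X=2, W=0, U=2, V=1) weight 1/308
  (Y=0, Z=2, X=2, W=0, U=3, V=1) weight 3/616
  (Y=0, Z=2, X=2, W=1, U=0, V=1) weight 1/462
  (Y=0, Z=2, X=2, W=1, U=1, V=1) weight 1/924
  (Y=0, Z=2, X=2, W=1, U=2, V=1) weight 1/924
  (Y=0, Z=2, X=2, W=1, U=3, V=1) weight 1/616
  (Y=1, Z=1, X=2, W=0, U=0, V=1) weight 2/231
  (Y=2, Z=0, X=2, W=0, U=0, V=1) weight 1/616
  … 38 more
Group by Y:
  weight(Y=0) = 1/21
  weight(Y=1) = 4/63
  weight(Y=2) = 1/84
Total weight = 1/21 + 4/63 + 1/84 = 31/252
P(Y=0 | obs) = 1/21 / 31/252 = 12/31
P(Y=1 | obs) = 4/63 / 31/252 = 16/31
P(Y=2 | obs) = 1/84 / 31/252 = 3/31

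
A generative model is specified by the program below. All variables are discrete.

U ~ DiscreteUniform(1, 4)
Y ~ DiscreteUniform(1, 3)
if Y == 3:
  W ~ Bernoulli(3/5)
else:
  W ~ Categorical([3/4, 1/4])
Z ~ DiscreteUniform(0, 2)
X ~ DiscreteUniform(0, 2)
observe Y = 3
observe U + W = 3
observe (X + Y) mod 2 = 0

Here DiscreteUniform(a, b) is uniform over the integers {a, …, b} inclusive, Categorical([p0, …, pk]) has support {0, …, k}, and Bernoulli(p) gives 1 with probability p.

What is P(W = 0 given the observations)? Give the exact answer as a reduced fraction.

P(W = 0 | obs) = 2/5

Enumerate traces; 6 have nonzero weight after conditioning:
  (U=2, Y=3, W=1, Z=0, X=1) weight 1/180
  (U=2, Y=3, W=1, Z=1, X=1) weight 1/180
  (U=2, Y=3, W=1, Z=2, X=1) weight 1/180
  (U=3, Y=3, W=0, Z=0, X=1) weight 1/270
  (U=3, Y=3, W=0, Z=1, X=1) weight 1/270
  (U=3, Y=3, W=0, Z=2, X=1) weight 1/270
Group by W:
  weight(W=0) = 1/90
  weight(W=1) = 1/60
Total weight = 1/90 + 1/60 = 1/36
P(W=0 | obs) = 1/90 / 1/36 = 2/5
P(W=1 | obs) = 1/60 / 1/36 = 3/5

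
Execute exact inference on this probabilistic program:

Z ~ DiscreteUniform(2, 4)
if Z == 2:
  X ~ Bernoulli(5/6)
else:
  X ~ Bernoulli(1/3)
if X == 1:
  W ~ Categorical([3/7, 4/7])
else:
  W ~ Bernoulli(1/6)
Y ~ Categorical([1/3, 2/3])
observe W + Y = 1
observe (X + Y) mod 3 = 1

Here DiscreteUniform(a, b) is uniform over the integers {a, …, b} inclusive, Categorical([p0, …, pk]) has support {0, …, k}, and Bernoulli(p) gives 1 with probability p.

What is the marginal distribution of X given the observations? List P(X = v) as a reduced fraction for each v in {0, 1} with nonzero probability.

P(X=0) = 35/47, P(X=1) = 12/47

Enumerate traces; 6 have nonzero weight after conditioning:
  (Z=2, X=0, W=0, Y=1) weight 5/162
  (Z=2, X=1, W=1, Y=0) weight 10/189
  (Z=3, X=0, W=0, Y=1) weight 10/81
  (Z=3, X=1, W=1, Y=0) weight 4/189
  (Z=4, X=0, W=0, Y=1) weight 10/81
  (Z=4, X=1, W=1, Y=0) weight 4/189
Group by X:
  weight(X=0) = 5/18
  weight(X=1) = 2/21
Total weight = 5/18 + 2/21 = 47/126
P(X=0 | obs) = 5/18 / 47/126 = 35/47
P(X=1 | obs) = 2/21 / 47/126 = 12/47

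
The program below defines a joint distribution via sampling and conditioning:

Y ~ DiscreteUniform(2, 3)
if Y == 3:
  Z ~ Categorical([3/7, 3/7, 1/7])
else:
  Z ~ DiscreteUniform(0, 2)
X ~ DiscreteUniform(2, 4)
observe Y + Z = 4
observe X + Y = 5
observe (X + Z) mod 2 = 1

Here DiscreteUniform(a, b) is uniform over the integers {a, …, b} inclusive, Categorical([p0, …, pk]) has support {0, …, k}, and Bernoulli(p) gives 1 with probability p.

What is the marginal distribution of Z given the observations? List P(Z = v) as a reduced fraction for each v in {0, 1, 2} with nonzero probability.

P(Z=1) = 9/16, P(Z=2) = 7/16

Enumerate traces; 2 have nonzero weight after conditioning:
  (Y=2, Z=2, X=3) weight 1/18
  (Y=3, Z=1, X=2) weight 1/14
Group by Z:
  weight(Z=1) = 1/14
  weight(Z=2) = 1/18
Total weight = 1/14 + 1/18 = 8/63
P(Z=1 | obs) = 1/14 / 8/63 = 9/16
P(Z=2 | obs) = 1/18 / 8/63 = 7/16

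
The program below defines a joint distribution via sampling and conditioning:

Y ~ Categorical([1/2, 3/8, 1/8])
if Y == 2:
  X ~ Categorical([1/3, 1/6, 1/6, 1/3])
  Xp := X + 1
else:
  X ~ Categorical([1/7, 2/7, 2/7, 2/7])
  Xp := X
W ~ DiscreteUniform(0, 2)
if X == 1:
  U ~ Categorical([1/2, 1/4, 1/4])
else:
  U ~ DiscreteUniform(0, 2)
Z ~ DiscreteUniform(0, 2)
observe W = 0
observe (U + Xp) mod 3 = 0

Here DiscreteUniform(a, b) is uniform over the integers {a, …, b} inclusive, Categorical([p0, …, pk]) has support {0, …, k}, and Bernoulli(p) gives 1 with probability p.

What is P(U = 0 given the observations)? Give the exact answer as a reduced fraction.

Enumerate traces; 36 have nonzero weight after conditioning:
  (Y=0, X=0, W=0, U=0, Z=0) weight 1/378
  (Y=0, X=0, W=0, U=0, Z=1) weight 1/378
  (Y=0, X=0, W=0, U=0, Z=2) weight 1/378
  (Y=0, X=1, W=0, U=2, Z=0) weight 1/252
  (Y=0, X=1, W=0, U=2, Z=1) weight 1/252
  (Y=0, X=1, W=0, U=2, Z=2) weight 1/252
  (Y=0, X=2, W=0, U=1, Z=0) weight 1/189
  (Y=0, X=2, W=0, U=1, Z=1) weight 1/189
  … 28 more
Group by U:
  weight(U=0) = 19/432
  weight(U=1) = 17/576
  weight(U=2) = 13/432
Total weight = 19/432 + 17/576 + 13/432 = 179/1728
P(U=0 | obs) = 19/432 / 179/1728 = 76/179
P(U=1 | obs) = 17/576 / 179/1728 = 51/179
P(U=2 | obs) = 13/432 / 179/1728 = 52/179

P(U = 0 | obs) = 76/179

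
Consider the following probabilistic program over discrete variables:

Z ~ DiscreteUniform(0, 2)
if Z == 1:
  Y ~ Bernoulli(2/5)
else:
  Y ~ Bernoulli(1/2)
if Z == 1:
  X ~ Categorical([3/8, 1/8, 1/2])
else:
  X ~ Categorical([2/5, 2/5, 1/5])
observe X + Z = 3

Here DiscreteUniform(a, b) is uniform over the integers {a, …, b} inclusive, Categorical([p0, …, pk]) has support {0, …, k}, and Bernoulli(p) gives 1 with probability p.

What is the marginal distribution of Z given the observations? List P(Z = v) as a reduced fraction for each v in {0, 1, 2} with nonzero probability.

P(Z=1) = 5/9, P(Z=2) = 4/9

Enumerate traces; 4 have nonzero weight after conditioning:
  (Z=1, Y=0, X=2) weight 1/10
  (Z=1, Y=1, X=2) weight 1/15
  (Z=2, Y=0, X=1) weight 1/15
  (Z=2, Y=1, X=1) weight 1/15
Group by Z:
  weight(Z=1) = 1/6
  weight(Z=2) = 2/15
Total weight = 1/6 + 2/15 = 3/10
P(Z=1 | obs) = 1/6 / 3/10 = 5/9
P(Z=2 | obs) = 2/15 / 3/10 = 4/9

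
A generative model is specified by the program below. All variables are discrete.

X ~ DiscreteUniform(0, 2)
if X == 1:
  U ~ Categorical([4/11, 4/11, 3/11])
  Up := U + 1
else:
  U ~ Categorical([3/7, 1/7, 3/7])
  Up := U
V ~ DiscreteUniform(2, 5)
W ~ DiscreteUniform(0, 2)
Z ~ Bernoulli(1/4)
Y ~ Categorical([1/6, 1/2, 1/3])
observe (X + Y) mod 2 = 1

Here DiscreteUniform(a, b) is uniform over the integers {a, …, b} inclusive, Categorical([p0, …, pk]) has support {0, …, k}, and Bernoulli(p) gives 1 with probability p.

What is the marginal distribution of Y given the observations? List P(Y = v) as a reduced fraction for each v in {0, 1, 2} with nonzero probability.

Enumerate traces; 288 have nonzero weight after conditioning:
  (X=0, U=0, V=2, W=0, Z=0, Y=1) weight 1/224
  (X=0, U=0, V=2, W=0, Z=1, Y=1) weight 1/672
  (X=0, U=0, V=2, W=1, Z=0, Y=1) weight 1/224
  (X=0, U=0, V=2, W=1, Z=1, Y=1) weight 1/672
  (X=0, U=0, V=2, W=2, Z=0, Y=1) weight 1/224
  (X=0, U=0, V=2, W=2, Z=1, Y=1) weight 1/672
  (X=0, U=0, V=3, W=0, Z=0, Y=1) weight 1/224
  (X=0, U=0, V=3, W=0, Z=1, Y=1) weight 1/672
  (X=1, U=0, V=2, W=0, Z=0, Y=0) weight 1/792
  (X=1, U=0, V=2, W=0, Z=0, Y=2) weight 1/396
  … 278 more
Group by Y:
  weight(Y=0) = 1/18
  weight(Y=1) = 1/3
  weight(Y=2) = 1/9
Total weight = 1/18 + 1/3 + 1/9 = 1/2
P(Y=0 | obs) = 1/18 / 1/2 = 1/9
P(Y=1 | obs) = 1/3 / 1/2 = 2/3
P(Y=2 | obs) = 1/9 / 1/2 = 2/9

P(Y=0) = 1/9, P(Y=1) = 2/3, P(Y=2) = 2/9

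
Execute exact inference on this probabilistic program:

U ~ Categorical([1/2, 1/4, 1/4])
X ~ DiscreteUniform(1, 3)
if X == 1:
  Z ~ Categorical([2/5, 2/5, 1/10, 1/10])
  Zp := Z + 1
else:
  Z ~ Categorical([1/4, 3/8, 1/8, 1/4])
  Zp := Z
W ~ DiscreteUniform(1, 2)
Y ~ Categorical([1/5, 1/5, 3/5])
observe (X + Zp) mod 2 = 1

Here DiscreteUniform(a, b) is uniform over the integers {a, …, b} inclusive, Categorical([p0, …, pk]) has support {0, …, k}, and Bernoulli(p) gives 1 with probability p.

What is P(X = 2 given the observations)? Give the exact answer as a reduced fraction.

P(X = 2 | obs) = 5/12

Enumerate traces; 108 have nonzero weight after conditioning:
  (U=0, X=1, Z=1, W=1, Y=0) weight 1/150
  (U=0, X=1, Z=1, W=1, Y=1) weight 1/150
  (U=0, X=1, Z=1, W=1, Y=2) weight 1/50
  (U=0, X=1, Z=1, W=2, Y=0) weight 1/150
  (U=0, X=1, Z=1, W=2, Y=1) weight 1/150
  (U=0, X=1, Z=1, W=2, Y=2) weight 1/50
  (U=0, X=1, Z=3, W=1, Y=0) weight 1/600
  (U=0, X=1, Z=3, W=1, Y=1) weight 1/600
  (U=0, X=2, Z=1, W=1, Y=0) weight 1/160
  (U=0, X=3, Z=0, W=1, Y=0) weight 1/240
  … 98 more
Group by X:
  weight(X=1) = 1/6
  weight(X=2) = 5/24
  weight(X=3) = 1/8
Total weight = 1/6 + 5/24 + 1/8 = 1/2
P(X=1 | obs) = 1/6 / 1/2 = 1/3
P(X=2 | obs) = 5/24 / 1/2 = 5/12
P(X=3 | obs) = 1/8 / 1/2 = 1/4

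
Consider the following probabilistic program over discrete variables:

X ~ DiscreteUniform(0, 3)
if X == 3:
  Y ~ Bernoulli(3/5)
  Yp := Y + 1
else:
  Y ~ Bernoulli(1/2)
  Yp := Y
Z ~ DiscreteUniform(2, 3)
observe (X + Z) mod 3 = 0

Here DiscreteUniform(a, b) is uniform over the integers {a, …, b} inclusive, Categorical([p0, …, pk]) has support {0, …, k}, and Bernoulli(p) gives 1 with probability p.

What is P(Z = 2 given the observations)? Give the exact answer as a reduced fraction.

P(Z = 2 | obs) = 1/3

Enumerate traces; 6 have nonzero weight after conditioning:
  (X=0, Y=0, Z=3) weight 1/16
  (X=0, Y=1, Z=3) weight 1/16
  (X=1, Y=0, Z=2) weight 1/16
  (X=1, Y=1, Z=2) weight 1/16
  (X=3, Y=0, Z=3) weight 1/20
  (X=3, Y=1, Z=3) weight 3/40
Group by Z:
  weight(Z=2) = 1/8
  weight(Z=3) = 1/4
Total weight = 1/8 + 1/4 = 3/8
P(Z=2 | obs) = 1/8 / 3/8 = 1/3
P(Z=3 | obs) = 1/4 / 3/8 = 2/3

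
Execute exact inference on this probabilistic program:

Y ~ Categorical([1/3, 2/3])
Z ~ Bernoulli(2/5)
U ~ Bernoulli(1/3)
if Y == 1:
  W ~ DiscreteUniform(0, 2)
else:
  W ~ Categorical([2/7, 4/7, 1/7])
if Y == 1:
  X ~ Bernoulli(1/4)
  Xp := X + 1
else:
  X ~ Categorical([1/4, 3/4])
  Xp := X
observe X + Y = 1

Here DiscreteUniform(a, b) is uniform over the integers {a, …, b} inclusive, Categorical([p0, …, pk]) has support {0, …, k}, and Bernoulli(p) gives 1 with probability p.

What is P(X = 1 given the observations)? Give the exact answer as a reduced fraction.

P(X = 1 | obs) = 1/3

Enumerate traces; 24 have nonzero weight after conditioning:
  (Y=0, Z=0, U=0, W=0, X=1) weight 1/35
  (Y=0, Z=0, U=0, W=1, X=1) weight 2/35
  (Y=0, Z=0, U=0, W=2, X=1) weight 1/70
  (Y=0, Z=0, U=1, W=0, X=1) weight 1/70
  (Y=0, Z=0, U=1, W=1, X=1) weight 1/35
  (Y=0, Z=0, U=1, W=2, X=1) weight 1/140
  (Y=0, Z=1, U=0, W=0, X=1) weight 2/105
  (Y=0, Z=1, U=0, W=1, X=1) weight 4/105
  (Y=1, Z=0, U=0, W=0, X=0) weight 1/15
  … 15 more
Group by X:
  weight(X=0) = 1/2
  weight(X=1) = 1/4
Total weight = 1/2 + 1/4 = 3/4
P(X=0 | obs) = 1/2 / 3/4 = 2/3
P(X=1 | obs) = 1/4 / 3/4 = 1/3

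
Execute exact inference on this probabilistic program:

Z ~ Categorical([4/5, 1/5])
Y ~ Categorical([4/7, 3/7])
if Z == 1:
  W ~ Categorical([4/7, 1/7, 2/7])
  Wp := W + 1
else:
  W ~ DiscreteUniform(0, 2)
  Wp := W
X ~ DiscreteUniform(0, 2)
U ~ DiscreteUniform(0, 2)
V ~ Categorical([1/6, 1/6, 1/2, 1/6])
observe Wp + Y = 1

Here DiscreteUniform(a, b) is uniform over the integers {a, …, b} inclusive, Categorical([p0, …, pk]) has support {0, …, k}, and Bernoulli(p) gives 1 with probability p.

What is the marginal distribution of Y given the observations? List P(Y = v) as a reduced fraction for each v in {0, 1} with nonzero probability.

P(Y=0) = 40/61, P(Y=1) = 21/61

Enumerate traces; 108 have nonzero weight after conditioning:
  (Z=0, Y=0, W=1, X=0, U=0, V=0) weight 8/2835
  (Z=0, Y=0, W=1, X=0, U=0, V=1) weight 8/2835
  (Z=0, Y=0, W=1, X=0, U=0, V=2) weight 8/945
  (Z=0, Y=0, W=1, X=0, U=0, V=3) weight 8/2835
  (Z=0, Y=0, W=1, X=0, U=1, V=0) weight 8/2835
  (Z=0, Y=0, W=1, X=0, U=1, V=1) weight 8/2835
  (Z=0, Y=0, W=1, X=0, U=1, V=2) weight 8/945
  (Z=0, Y=0, W=1, X=0, U=1, V=3) weight 8/2835
  (Z=0, Y=1, W=0, X=0, U=0, V=0) weight 2/945
  … 99 more
Group by Y:
  weight(Y=0) = 32/147
  weight(Y=1) = 4/35
Total weight = 32/147 + 4/35 = 244/735
P(Y=0 | obs) = 32/147 / 244/735 = 40/61
P(Y=1 | obs) = 4/35 / 244/735 = 21/61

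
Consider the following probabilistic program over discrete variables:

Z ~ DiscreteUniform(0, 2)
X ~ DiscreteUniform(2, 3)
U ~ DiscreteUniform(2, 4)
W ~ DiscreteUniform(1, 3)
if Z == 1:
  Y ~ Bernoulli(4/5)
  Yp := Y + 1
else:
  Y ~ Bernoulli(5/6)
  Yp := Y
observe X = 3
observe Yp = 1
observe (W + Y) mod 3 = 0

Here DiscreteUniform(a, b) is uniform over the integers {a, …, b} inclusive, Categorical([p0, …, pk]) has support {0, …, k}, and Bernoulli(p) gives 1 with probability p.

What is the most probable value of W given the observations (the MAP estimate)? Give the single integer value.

Enumerate traces; 9 have nonzero weight after conditioning:
  (Z=0, X=3, U=2, W=2, Y=1) weight 5/324
  (Z=0, X=3, U=3, W=2, Y=1) weight 5/324
  (Z=0, X=3, U=4, W=2, Y=1) weight 5/324
  (Z=1, X=3, U=2, W=3, Y=0) weight 1/270
  (Z=1, X=3, U=3, W=3, Y=0) weight 1/270
  (Z=1, X=3, U=4, W=3, Y=0) weight 1/270
  (Z=2, X=3, U=2, W=2, Y=1) weight 5/324
  (Z=2, X=3, U=3, W=2, Y=1) weight 5/324
  … 1 more
Group by W:
  weight(W=2) = 5/54
  weight(W=3) = 1/90
Total weight = 5/54 + 1/90 = 14/135
P(W=2 | obs) = 5/54 / 14/135 = 25/28
P(W=3 | obs) = 1/90 / 14/135 = 3/28
argmax = 2

argmax_v P(W = v | obs) = 2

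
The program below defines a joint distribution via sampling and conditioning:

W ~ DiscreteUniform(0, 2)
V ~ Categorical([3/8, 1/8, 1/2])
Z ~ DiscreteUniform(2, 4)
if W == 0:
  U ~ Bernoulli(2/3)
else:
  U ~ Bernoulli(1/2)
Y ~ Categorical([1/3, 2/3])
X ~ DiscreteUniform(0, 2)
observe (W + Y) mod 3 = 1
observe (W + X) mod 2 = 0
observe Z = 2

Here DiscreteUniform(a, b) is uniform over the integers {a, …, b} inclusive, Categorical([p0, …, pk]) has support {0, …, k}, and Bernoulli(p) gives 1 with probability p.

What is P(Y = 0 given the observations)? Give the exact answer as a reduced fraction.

Enumerate traces; 18 have nonzero weight after conditioning:
  (W=0, V=0, Z=2, U=0, Y=1, X=0) weight 1/324
  (W=0, V=0, Z=2, U=0, Y=1, X=2) weight 1/324
  (W=0, V=0, Z=2, U=1, Y=1, X=0) weight 1/162
  (W=0, V=0, Z=2, U=1, Y=1, X=2) weight 1/162
  (W=0, V=1, Z=2, U=0, Y=1, X=0) weight 1/972
  (W=0, V=1, Z=2, U=0, Y=1, X=2) weight 1/972
  (W=0, V=1, Z=2, U=1, Y=1, X=0) weight 1/486
  (W=0, V=1, Z=2, U=1, Y=1, X=2) weight 1/486
  (W=1, V=0, Z=2, U=0, Y=0, X=1) weight 1/432
  … 9 more
Group by Y:
  weight(Y=0) = 1/81
  weight(Y=1) = 4/81
Total weight = 1/81 + 4/81 = 5/81
P(Y=0 | obs) = 1/81 / 5/81 = 1/5
P(Y=1 | obs) = 4/81 / 5/81 = 4/5

P(Y = 0 | obs) = 1/5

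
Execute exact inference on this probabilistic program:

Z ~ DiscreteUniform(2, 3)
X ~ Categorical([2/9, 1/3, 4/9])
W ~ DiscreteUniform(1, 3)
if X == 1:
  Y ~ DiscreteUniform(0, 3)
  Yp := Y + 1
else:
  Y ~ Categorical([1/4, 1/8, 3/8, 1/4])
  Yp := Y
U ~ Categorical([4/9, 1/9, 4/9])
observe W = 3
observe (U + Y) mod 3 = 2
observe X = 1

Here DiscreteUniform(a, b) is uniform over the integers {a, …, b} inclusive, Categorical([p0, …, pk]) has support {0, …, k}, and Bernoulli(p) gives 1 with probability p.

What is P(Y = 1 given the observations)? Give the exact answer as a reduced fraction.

P(Y = 1 | obs) = 1/13

Enumerate traces; 8 have nonzero weight after conditioning:
  (Z=2, X=1, W=3, Y=0, U=2) weight 1/162
  (Z=2, X=1, W=3, Y=1, U=1) weight 1/648
  (Z=2, X=1, W=3, Y=2, U=0) weight 1/162
  (Z=2, X=1, W=3, Y=3, U=2) weight 1/162
  (Z=3, X=1, W=3, Y=0, U=2) weight 1/162
  (Z=3, X=1, W=3, Y=1, U=1) weight 1/648
  (Z=3, X=1, W=3, Y=2, U=0) weight 1/162
  (Z=3, X=1, W=3, Y=3, U=2) weight 1/162
Group by Y:
  weight(Y=0) = 1/81
  weight(Y=1) = 1/324
  weight(Y=2) = 1/81
  weight(Y=3) = 1/81
Total weight = 1/81 + 1/324 + 1/81 + 1/81 = 13/324
P(Y=0 | obs) = 1/81 / 13/324 = 4/13
P(Y=1 | obs) = 1/324 / 13/324 = 1/13
P(Y=2 | obs) = 1/81 / 13/324 = 4/13
P(Y=3 | obs) = 1/81 / 13/324 = 4/13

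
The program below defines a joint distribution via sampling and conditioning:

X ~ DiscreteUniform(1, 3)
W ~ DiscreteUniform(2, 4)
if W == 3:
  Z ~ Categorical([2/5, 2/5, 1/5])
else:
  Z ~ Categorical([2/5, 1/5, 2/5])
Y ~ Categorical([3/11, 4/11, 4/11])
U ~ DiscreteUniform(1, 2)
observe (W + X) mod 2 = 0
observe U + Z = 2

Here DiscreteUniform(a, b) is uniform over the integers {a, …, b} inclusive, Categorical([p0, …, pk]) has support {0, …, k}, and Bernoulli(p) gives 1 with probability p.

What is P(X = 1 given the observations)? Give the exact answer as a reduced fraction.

P(X = 1 | obs) = 2/7

Enumerate traces; 24 have nonzero weight after conditioning:
  (X=1, W=3, Z=0, Y=0, U=2) weight 1/165
  (X=1, W=3, Z=0, Y=1, U=2) weight 4/495
  (X=1, W=3, Z=0, Y=2, U=2) weight 4/495
  (X=1, W=3, Z=1, Y=0, U=1) weight 1/165
  (X=1, W=3, Z=1, Y=1, U=1) weight 4/495
  (X=1, W=3, Z=1, Y=2, U=1) weight 4/495
  (X=2, W=2, Z=0, Y=0, U=2) weight 1/165
  (X=2, W=2, Z=0, Y=1, U=2) weight 4/495
  (X=3, W=3, Z=0, Y=0, U=2) weight 1/165
  … 15 more
Group by X:
  weight(X=1) = 2/45
  weight(X=2) = 1/15
  weight(X=3) = 2/45
Total weight = 2/45 + 1/15 + 2/45 = 7/45
P(X=1 | obs) = 2/45 / 7/45 = 2/7
P(X=2 | obs) = 1/15 / 7/45 = 3/7
P(X=3 | obs) = 2/45 / 7/45 = 2/7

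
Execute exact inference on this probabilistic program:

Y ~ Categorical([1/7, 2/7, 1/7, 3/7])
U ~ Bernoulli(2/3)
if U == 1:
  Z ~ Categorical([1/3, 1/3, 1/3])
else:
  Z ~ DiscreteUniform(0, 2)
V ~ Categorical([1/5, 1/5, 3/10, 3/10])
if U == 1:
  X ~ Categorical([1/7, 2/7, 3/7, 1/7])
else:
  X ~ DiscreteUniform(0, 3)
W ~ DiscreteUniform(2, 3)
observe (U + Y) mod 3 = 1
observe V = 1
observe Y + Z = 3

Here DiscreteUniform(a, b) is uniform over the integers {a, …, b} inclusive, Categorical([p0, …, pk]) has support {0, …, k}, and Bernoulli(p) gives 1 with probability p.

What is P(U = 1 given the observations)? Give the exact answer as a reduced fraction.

Enumerate traces; 16 have nonzero weight after conditioning:
  (Y=1, U=0, Z=2, V=1, X=0, W=2) weight 1/1260
  (Y=1, U=0, Z=2, V=1, X=0, W=3) weight 1/1260
  (Y=1, U=0, Z=2, V=1, X=1, W=2) weight 1/1260
  (Y=1, U=0, Z=2, V=1, X=1, W=3) weight 1/1260
  (Y=1, U=0, Z=2, V=1, X=2, W=2) weight 1/1260
  (Y=1, U=0, Z=2, V=1, X=2, W=3) weight 1/1260
  (Y=1, U=0, Z=2, V=1, X=3, W=2) weight 1/1260
  (Y=1, U=0, Z=2, V=1, X=3, W=3) weight 1/1260
  (Y=3, U=1, Z=0, V=1, X=0, W=2) weight 1/735
  … 7 more
Group by U:
  weight(U=0) = 2/315
  weight(U=1) = 2/105
Total weight = 2/315 + 2/105 = 8/315
P(U=0 | obs) = 2/315 / 8/315 = 1/4
P(U=1 | obs) = 2/105 / 8/315 = 3/4

P(U = 1 | obs) = 3/4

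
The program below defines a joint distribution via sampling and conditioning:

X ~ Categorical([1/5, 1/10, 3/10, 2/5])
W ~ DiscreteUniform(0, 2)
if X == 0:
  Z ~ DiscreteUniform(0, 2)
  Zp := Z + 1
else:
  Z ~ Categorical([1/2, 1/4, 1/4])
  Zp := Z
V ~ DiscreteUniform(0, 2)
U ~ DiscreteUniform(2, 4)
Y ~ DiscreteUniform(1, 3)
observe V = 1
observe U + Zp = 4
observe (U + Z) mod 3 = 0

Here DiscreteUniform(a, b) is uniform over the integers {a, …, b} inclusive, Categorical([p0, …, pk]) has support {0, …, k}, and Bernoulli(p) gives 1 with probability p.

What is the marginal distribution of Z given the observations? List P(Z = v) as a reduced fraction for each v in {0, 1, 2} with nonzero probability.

Enumerate traces; 18 have nonzero weight after conditioning:
  (X=0, W=0, Z=0, V=1, U=3, Y=1) weight 1/1215
  (X=0, W=0, Z=0, V=1, U=3, Y=2) weight 1/1215
  (X=0, W=0, Z=0, V=1, U=3, Y=3) weight 1/1215
  (X=0, W=0, Z=1, V=1, U=2, Y=1) weight 1/1215
  (X=0, W=0, Z=1, V=1, U=2, Y=2) weight 1/1215
  (X=0, W=0, Z=1, V=1, U=2, Y=3) weight 1/1215
  (X=0, W=1, Z=0, V=1, U=3, Y=1) weight 1/1215
  (X=0, W=1, Z=0, V=1, U=3, Y=2) weight 1/1215
  … 10 more
Group by Z:
  weight(Z=0) = 1/135
  weight(Z=1) = 1/135
Total weight = 1/135 + 1/135 = 2/135
P(Z=0 | obs) = 1/135 / 2/135 = 1/2
P(Z=1 | obs) = 1/135 / 2/135 = 1/2

P(Z=0) = 1/2, P(Z=1) = 1/2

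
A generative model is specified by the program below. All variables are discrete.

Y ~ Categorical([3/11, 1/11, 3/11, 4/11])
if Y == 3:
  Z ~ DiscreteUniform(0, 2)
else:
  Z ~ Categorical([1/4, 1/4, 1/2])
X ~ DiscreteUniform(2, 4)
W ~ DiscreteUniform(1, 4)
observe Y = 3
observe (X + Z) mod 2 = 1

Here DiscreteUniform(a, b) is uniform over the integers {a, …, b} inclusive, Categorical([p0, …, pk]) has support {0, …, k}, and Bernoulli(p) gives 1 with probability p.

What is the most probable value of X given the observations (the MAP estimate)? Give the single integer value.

argmax_v P(X = v | obs) = 3

Enumerate traces; 16 have nonzero weight after conditioning:
  (Y=3, Z=0, X=3, W=1) weight 1/99
  (Y=3, Z=0, X=3, W=2) weight 1/99
  (Y=3, Z=0, X=3, W=3) weight 1/99
  (Y=3, Z=0, X=3, W=4) weight 1/99
  (Y=3, Z=1, X=2, W=1) weight 1/99
  (Y=3, Z=1, X=2, W=2) weight 1/99
  (Y=3, Z=1, X=2, W=3) weight 1/99
  (Y=3, Z=1, X=2, W=4) weight 1/99
  (Y=3, Z=1, X=4, W=1) weight 1/99
  … 7 more
Group by X:
  weight(X=2) = 4/99
  weight(X=3) = 8/99
  weight(X=4) = 4/99
Total weight = 4/99 + 8/99 + 4/99 = 16/99
P(X=2 | obs) = 4/99 / 16/99 = 1/4
P(X=3 | obs) = 8/99 / 16/99 = 1/2
P(X=4 | obs) = 4/99 / 16/99 = 1/4
argmax = 3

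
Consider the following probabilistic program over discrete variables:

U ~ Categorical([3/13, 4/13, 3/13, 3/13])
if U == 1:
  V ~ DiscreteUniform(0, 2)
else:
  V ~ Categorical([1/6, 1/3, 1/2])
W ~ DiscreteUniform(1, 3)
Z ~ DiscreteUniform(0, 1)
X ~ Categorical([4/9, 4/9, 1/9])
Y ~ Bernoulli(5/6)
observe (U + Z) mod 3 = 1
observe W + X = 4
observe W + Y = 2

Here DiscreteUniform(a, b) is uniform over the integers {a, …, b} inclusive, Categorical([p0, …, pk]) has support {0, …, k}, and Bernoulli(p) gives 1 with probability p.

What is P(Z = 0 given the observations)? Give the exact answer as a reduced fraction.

P(Z = 0 | obs) = 2/5

Enumerate traces; 9 have nonzero weight after conditioning:
  (U=0, V=0, W=2, Z=1, X=2, Y=0) weight 1/8424
  (U=0, V=1, W=2, Z=1, X=2, Y=0) weight 1/4212
  (U=0, V=2, W=2, Z=1, X=2, Y=0) weight 1/2808
  (U=1, V=0, W=2, Z=0, X=2, Y=0) weight 1/3159
  (U=1, V=1, W=2, Z=0, X=2, Y=0) weight 1/3159
  (U=1, V=2, W=2, Z=0, X=2, Y=0) weight 1/3159
  (U=3, V=0, W=2, Z=1, X=2, Y=0) weight 1/8424
  (U=3, V=1, W=2, Z=1, X=2, Y=0) weight 1/4212
  … 1 more
Group by Z:
  weight(Z=0) = 1/1053
  weight(Z=1) = 1/702
Total weight = 1/1053 + 1/702 = 5/2106
P(Z=0 | obs) = 1/1053 / 5/2106 = 2/5
P(Z=1 | obs) = 1/702 / 5/2106 = 3/5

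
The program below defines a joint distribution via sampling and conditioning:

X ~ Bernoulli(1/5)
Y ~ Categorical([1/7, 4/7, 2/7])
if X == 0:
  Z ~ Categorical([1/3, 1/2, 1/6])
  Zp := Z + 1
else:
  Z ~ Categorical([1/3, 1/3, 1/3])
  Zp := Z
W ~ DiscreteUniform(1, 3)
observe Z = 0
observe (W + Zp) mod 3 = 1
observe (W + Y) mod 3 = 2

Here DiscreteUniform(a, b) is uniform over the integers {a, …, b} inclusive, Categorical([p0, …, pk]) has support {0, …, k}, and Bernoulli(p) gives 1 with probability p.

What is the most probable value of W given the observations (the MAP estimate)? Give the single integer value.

argmax_v P(W = v | obs) = 3

Enumerate traces; 2 have nonzero weight after conditioning:
  (X=0, Y=2, Z=0, W=3) weight 8/315
  (X=1, Y=1, Z=0, W=1) weight 4/315
Group by W:
  weight(W=1) = 4/315
  weight(W=3) = 8/315
Total weight = 4/315 + 8/315 = 4/105
P(W=1 | obs) = 4/315 / 4/105 = 1/3
P(W=3 | obs) = 8/315 / 4/105 = 2/3
argmax = 3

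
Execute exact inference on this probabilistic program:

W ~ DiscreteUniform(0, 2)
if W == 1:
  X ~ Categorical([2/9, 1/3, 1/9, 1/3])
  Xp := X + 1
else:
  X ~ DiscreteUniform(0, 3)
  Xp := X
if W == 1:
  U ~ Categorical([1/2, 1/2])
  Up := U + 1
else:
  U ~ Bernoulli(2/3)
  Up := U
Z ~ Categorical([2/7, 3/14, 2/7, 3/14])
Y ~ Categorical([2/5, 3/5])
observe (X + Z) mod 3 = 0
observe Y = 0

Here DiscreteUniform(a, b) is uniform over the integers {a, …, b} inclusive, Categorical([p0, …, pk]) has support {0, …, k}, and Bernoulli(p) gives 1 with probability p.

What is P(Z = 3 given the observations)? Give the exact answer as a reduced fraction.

P(Z = 3 | obs) = 84/289

Enumerate traces; 36 have nonzero weight after conditioning:
  (W=0, X=0, U=0, Z=0, Y=0) weight 1/315
  (W=0, X=0, U=0, Z=3, Y=0) weight 1/420
  (W=0, X=0, U=1, Z=0, Y=0) weight 2/315
  (W=0, X=0, U=1, Z=3, Y=0) weight 1/210
  (W=0, X=1, U=0, Z=2, Y=0) weight 1/315
  (W=0, X=1, U=1, Z=2, Y=0) weight 2/315
  (W=0, X=2, U=0, Z=1, Y=0) weight 1/420
  (W=0, X=2, U=1, Z=1, Y=0) weight 1/210
  … 28 more
Group by Z:
  weight(Z=0) = 8/135
  weight(Z=1) = 11/630
  weight(Z=2) = 2/63
  weight(Z=3) = 2/45
Total weight = 8/135 + 11/630 + 2/63 + 2/45 = 289/1890
P(Z=0 | obs) = 8/135 / 289/1890 = 112/289
P(Z=1 | obs) = 11/630 / 289/1890 = 33/289
P(Z=2 | obs) = 2/63 / 289/1890 = 60/289
P(Z=3 | obs) = 2/45 / 289/1890 = 84/289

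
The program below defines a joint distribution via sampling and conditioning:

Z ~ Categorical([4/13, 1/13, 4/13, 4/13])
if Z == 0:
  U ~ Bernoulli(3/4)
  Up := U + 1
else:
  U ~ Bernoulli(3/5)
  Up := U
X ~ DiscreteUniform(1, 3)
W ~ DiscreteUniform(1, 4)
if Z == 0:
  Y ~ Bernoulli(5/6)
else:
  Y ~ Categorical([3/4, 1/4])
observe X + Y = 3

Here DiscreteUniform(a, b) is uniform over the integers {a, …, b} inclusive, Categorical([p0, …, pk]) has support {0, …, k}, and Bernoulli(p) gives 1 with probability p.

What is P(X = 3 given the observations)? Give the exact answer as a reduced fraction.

P(X = 3 | obs) = 89/156

Enumerate traces; 64 have nonzero weight after conditioning:
  (Z=0, U=0, X=2, W=1, Y=1) weight 5/936
  (Z=0, U=0, X=2, W=2, Y=1) weight 5/936
  (Z=0, U=0, X=2, W=3, Y=1) weight 5/936
  (Z=0, U=0, X=2, W=4, Y=1) weight 5/936
  (Z=0, U=0, X=3, W=1, Y=0) weight 1/936
  (Z=0, U=0, X=3, W=2, Y=0) weight 1/936
  (Z=0, U=0, X=3, W=3, Y=0) weight 1/936
  (Z=0, U=0, X=3, W=4, Y=0) weight 1/936
  … 56 more
Group by X:
  weight(X=2) = 67/468
  weight(X=3) = 89/468
Total weight = 67/468 + 89/468 = 1/3
P(X=2 | obs) = 67/468 / 1/3 = 67/156
P(X=3 | obs) = 89/468 / 1/3 = 89/156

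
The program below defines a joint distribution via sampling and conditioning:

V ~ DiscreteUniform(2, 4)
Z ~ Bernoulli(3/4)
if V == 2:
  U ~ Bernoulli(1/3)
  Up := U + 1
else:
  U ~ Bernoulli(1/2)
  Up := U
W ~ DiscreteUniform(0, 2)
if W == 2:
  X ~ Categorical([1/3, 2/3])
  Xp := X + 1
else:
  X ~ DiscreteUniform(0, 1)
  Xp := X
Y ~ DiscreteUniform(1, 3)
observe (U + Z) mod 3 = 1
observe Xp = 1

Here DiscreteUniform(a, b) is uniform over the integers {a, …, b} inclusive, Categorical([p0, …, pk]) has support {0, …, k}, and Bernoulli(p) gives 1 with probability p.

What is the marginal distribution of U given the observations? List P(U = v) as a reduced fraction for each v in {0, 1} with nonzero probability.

P(U=0) = 15/19, P(U=1) = 4/19

Enumerate traces; 54 have nonzero weight after conditioning:
  (V=2, Z=0, U=1, W=0, X=1, Y=1) weight 1/648
  (V=2, Z=0, U=1, W=0, X=1, Y=2) weight 1/648
  (V=2, Z=0, U=1, W=0, X=1, Y=3) weight 1/648
  (V=2, Z=0, U=1, W=1, X=1, Y=1) weight 1/648
  (V=2, Z=0, U=1, W=1, X=1, Y=2) weight 1/648
  (V=2, Z=0, U=1, W=1, X=1, Y=3) weight 1/648
  (V=2, Z=0, U=1, W=2, X=0, Y=1) weight 1/972
  (V=2, Z=0, U=1, W=2, X=0, Y=2) weight 1/972
  (V=2, Z=1, U=0, W=0, X=1, Y=1) weight 1/108
  … 45 more
Group by U:
  weight(U=0) = 5/27
  weight(U=1) = 4/81
Total weight = 5/27 + 4/81 = 19/81
P(U=0 | obs) = 5/27 / 19/81 = 15/19
P(U=1 | obs) = 4/81 / 19/81 = 4/19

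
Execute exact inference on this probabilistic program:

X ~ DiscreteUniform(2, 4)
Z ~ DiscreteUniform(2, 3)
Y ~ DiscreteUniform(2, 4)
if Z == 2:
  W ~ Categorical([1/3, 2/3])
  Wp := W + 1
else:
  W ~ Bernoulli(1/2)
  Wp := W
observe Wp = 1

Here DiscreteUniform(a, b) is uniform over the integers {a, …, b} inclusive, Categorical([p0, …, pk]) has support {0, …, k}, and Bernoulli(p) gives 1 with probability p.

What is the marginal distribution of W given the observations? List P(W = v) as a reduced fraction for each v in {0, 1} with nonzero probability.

Enumerate traces; 18 have nonzero weight after conditioning:
  (X=2, Z=2, Y=2, W=0) weight 1/54
  (X=2, Z=2, Y=3, W=0) weight 1/54
  (X=2, Z=2, Y=4, W=0) weight 1/54
  (X=2, Z=3, Y=2, W=1) weight 1/36
  (X=2, Z=3, Y=3, W=1) weight 1/36
  (X=2, Z=3, Y=4, W=1) weight 1/36
  (X=3, Z=2, Y=2, W=0) weight 1/54
  (X=3, Z=2, Y=3, W=0) weight 1/54
  … 10 more
Group by W:
  weight(W=0) = 1/6
  weight(W=1) = 1/4
Total weight = 1/6 + 1/4 = 5/12
P(W=0 | obs) = 1/6 / 5/12 = 2/5
P(W=1 | obs) = 1/4 / 5/12 = 3/5

P(W=0) = 2/5, P(W=1) = 3/5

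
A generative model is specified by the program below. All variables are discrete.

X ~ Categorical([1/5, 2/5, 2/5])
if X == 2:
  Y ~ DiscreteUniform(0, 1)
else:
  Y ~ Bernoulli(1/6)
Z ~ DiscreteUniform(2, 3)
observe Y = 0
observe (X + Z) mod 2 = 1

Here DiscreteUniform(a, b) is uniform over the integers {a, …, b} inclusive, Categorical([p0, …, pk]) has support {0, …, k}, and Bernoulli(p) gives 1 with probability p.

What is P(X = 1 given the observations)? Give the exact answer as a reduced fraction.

P(X = 1 | obs) = 10/21

Enumerate traces; 3 have nonzero weight after conditioning:
  (X=0, Y=0, Z=3) weight 1/12
  (X=1, Y=0, Z=2) weight 1/6
  (X=2, Y=0, Z=3) weight 1/10
Group by X:
  weight(X=0) = 1/12
  weight(X=1) = 1/6
  weight(X=2) = 1/10
Total weight = 1/12 + 1/6 + 1/10 = 7/20
P(X=0 | obs) = 1/12 / 7/20 = 5/21
P(X=1 | obs) = 1/6 / 7/20 = 10/21
P(X=2 | obs) = 1/10 / 7/20 = 2/7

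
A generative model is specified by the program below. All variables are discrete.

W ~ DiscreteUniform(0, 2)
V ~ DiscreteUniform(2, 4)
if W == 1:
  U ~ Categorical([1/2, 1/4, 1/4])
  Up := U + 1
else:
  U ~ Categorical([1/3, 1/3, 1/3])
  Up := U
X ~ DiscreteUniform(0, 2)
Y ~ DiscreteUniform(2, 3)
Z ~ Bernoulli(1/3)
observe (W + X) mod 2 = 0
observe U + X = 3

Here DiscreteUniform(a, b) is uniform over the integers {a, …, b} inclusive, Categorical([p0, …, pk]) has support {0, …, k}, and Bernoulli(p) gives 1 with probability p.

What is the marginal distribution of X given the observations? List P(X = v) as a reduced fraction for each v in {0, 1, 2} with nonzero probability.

P(X=1) = 3/11, P(X=2) = 8/11

Enumerate traces; 36 have nonzero weight after conditioning:
  (W=0, V=2, U=1, X=2, Y=2, Z=0) weight 1/243
  (W=0, V=2, U=1, X=2, Y=2, Z=1) weight 1/486
  (W=0, V=2, U=1, X=2, Y=3, Z=0) weight 1/243
  (W=0, V=2, U=1, X=2, Y=3, Z=1) weight 1/486
  (W=0, V=3, U=1, X=2, Y=2, Z=0) weight 1/243
  (W=0, V=3, U=1, X=2, Y=2, Z=1) weight 1/486
  (W=0, V=3, U=1, X=2, Y=3, Z=0) weight 1/243
  (W=0, V=3, U=1, X=2, Y=3, Z=1) weight 1/486
  (W=1, V=2, U=2, X=1, Y=2, Z=0) weight 1/324
  … 27 more
Group by X:
  weight(X=1) = 1/36
  weight(X=2) = 2/27
Total weight = 1/36 + 2/27 = 11/108
P(X=1 | obs) = 1/36 / 11/108 = 3/11
P(X=2 | obs) = 2/27 / 11/108 = 8/11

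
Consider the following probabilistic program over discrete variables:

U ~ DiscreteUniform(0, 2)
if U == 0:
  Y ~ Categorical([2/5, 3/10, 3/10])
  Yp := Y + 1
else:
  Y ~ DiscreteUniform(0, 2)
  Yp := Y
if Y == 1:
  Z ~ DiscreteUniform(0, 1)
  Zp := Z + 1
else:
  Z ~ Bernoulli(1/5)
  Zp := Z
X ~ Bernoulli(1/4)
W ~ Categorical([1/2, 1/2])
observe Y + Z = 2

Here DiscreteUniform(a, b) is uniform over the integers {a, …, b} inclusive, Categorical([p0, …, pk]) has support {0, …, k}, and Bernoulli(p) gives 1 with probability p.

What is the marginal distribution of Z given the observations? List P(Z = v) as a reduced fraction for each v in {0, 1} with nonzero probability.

Enumerate traces; 24 have nonzero weight after conditioning:
  (U=0, Y=1, Z=1, X=0, W=0) weight 3/160
  (U=0, Y=1, Z=1, X=0, W=1) weight 3/160
  (U=0, Y=1, Z=1, X=1, W=0) weight 1/160
  (U=0, Y=1, Z=1, X=1, W=1) weight 1/160
  (U=0, Y=2, Z=0, X=0, W=0) weight 3/100
  (U=0, Y=2, Z=0, X=0, W=1) weight 3/100
  (U=0, Y=2, Z=0, X=1, W=0) weight 1/100
  (U=0, Y=2, Z=0, X=1, W=1) weight 1/100
  … 16 more
Group by Z:
  weight(Z=0) = 58/225
  weight(Z=1) = 29/180
Total weight = 58/225 + 29/180 = 377/900
P(Z=0 | obs) = 58/225 / 377/900 = 8/13
P(Z=1 | obs) = 29/180 / 377/900 = 5/13

P(Z=0) = 8/13, P(Z=1) = 5/13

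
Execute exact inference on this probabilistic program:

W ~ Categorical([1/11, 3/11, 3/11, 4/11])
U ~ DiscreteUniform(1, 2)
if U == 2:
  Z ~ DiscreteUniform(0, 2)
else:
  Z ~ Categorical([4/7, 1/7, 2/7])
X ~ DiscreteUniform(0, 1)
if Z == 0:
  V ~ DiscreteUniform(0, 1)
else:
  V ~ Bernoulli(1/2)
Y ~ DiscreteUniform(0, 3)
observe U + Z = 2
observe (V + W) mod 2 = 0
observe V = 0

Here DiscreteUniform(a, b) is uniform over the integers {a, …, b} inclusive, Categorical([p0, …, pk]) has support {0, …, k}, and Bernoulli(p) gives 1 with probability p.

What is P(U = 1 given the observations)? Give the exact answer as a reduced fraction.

Enumerate traces; 32 have nonzero weight after conditioning:
  (W=0, U=1, Z=1, X=0, V=0, Y=0) weight 1/2464
  (W=0, U=1, Z=1, X=0, V=0, Y=1) weight 1/2464
  (W=0, U=1, Z=1, X=0, V=0, Y=2) weight 1/2464
  (W=0, U=1, Z=1, X=0, V=0, Y=3) weight 1/2464
  (W=0, U=1, Z=1, X=1, V=0, Y=0) weight 1/2464
  (W=0, U=1, Z=1, X=1, V=0, Y=1) weight 1/2464
  (W=0, U=1, Z=1, X=1, V=0, Y=2) weight 1/2464
  (W=0, U=1, Z=1, X=1, V=0, Y=3) weight 1/2464
  (W=0, U=2, Z=0, X=0, V=0, Y=0) weight 1/1056
  … 23 more
Group by U:
  weight(U=1) = 1/77
  weight(U=2) = 1/33
Total weight = 1/77 + 1/33 = 10/231
P(U=1 | obs) = 1/77 / 10/231 = 3/10
P(U=2 | obs) = 1/33 / 10/231 = 7/10

P(U = 1 | obs) = 3/10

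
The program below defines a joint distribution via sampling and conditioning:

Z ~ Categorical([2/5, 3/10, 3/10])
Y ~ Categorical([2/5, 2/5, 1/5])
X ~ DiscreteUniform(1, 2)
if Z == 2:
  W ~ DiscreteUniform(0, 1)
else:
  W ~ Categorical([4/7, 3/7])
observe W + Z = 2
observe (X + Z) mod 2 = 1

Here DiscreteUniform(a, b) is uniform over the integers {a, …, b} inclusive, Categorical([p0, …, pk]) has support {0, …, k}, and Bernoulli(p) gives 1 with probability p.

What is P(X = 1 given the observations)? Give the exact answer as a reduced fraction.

Enumerate traces; 6 have nonzero weight after conditioning:
  (Z=1, Y=0, X=2, W=1) weight 9/350
  (Z=1, Y=1, X=2, W=1) weight 9/350
  (Z=1, Y=2, X=2, W=1) weight 9/700
  (Z=2, Y=0, X=1, W=0) weight 3/100
  (Z=2, Y=1, X=1, W=0) weight 3/100
  (Z=2, Y=2, X=1, W=0) weight 3/200
Group by X:
  weight(X=1) = 3/40
  weight(X=2) = 9/140
Total weight = 3/40 + 9/140 = 39/280
P(X=1 | obs) = 3/40 / 39/280 = 7/13
P(X=2 | obs) = 9/140 / 39/280 = 6/13

P(X = 1 | obs) = 7/13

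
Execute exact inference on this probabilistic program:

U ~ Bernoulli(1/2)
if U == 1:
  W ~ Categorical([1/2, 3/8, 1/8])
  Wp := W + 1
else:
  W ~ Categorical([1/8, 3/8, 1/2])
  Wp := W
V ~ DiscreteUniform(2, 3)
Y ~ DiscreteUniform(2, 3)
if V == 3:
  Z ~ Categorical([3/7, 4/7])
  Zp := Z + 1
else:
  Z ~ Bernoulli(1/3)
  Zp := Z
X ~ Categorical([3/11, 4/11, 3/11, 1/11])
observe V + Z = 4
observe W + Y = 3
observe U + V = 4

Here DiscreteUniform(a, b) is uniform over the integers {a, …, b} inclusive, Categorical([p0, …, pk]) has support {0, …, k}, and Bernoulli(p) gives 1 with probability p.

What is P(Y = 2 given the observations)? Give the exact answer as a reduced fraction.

Enumerate traces; 8 have nonzero weight after conditioning:
  (U=1, W=0, V=3, Y=3, Z=1, X=0) weight 3/308
  (U=1, W=0, V=3, Y=3, Z=1, X=1) weight 1/77
  (U=1, W=0, V=3, Y=3, Z=1, X=2) weight 3/308
  (U=1, W=0, V=3, Y=3, Z=1, X=3) weight 1/308
  (U=1, W=1, V=3, Y=2, Z=1, X=0) weight 9/1232
  (U=1, W=1, V=3, Y=2, Z=1, X=1) weight 3/308
  (U=1, W=1, V=3, Y=2, Z=1, X=2) weight 9/1232
  (U=1, W=1, V=3, Y=2, Z=1, X=3) weight 3/1232
Group by Y:
  weight(Y=2) = 3/112
  weight(Y=3) = 1/28
Total weight = 3/112 + 1/28 = 1/16
P(Y=2 | obs) = 3/112 / 1/16 = 3/7
P(Y=3 | obs) = 1/28 / 1/16 = 4/7

P(Y = 2 | obs) = 3/7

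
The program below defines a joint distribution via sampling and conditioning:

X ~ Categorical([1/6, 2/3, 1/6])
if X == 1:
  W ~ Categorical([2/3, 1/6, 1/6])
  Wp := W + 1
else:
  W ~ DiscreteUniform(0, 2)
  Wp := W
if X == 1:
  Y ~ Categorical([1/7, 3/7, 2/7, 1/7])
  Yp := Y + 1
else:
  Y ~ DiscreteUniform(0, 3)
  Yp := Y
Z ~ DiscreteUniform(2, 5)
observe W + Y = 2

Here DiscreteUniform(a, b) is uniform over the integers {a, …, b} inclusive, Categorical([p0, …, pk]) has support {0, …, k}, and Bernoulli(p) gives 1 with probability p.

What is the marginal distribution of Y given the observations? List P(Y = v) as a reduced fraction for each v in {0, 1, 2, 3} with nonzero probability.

Enumerate traces; 36 have nonzero weight after conditioning:
  (X=0, W=0, Y=2, Z=2) weight 1/288
  (X=0, W=0, Y=2, Z=3) weight 1/288
  (X=0, W=0, Y=2, Z=4) weight 1/288
  (X=0, W=0, Y=2, Z=5) weight 1/288
  (X=0, W=1, Y=1, Z=2) weight 1/288
  (X=0, W=1, Y=1, Z=3) weight 1/288
  (X=0, W=1, Y=1, Z=4) weight 1/288
  (X=0, W=1, Y=1, Z=5) weight 1/288
  (X=0, W=2, Y=0, Z=2) weight 1/288
  … 27 more
Group by Y:
  weight(Y=0) = 11/252
  weight(Y=1) = 19/252
  weight(Y=2) = 13/84
Total weight = 11/252 + 19/252 + 13/84 = 23/84
P(Y=0 | obs) = 11/252 / 23/84 = 11/69
P(Y=1 | obs) = 19/252 / 23/84 = 19/69
P(Y=2 | obs) = 13/84 / 23/84 = 13/23

P(Y=0) = 11/69, P(Y=1) = 19/69, P(Y=2) = 13/23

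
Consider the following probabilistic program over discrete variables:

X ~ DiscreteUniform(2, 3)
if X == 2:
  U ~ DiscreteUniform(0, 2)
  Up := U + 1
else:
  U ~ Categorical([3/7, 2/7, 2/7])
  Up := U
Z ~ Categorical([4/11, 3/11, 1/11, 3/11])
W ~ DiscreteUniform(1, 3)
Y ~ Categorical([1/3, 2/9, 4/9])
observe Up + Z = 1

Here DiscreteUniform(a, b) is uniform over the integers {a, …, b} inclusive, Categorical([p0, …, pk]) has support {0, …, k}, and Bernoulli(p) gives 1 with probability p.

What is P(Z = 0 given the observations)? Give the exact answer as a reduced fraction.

Enumerate traces; 27 have nonzero weight after conditioning:
  (X=2, U=0, Z=0, W=1, Y=0) weight 2/297
  (X=2, U=0, Z=0, W=1, Y=1) weight 4/891
  (X=2, U=0, Z=0, W=1, Y=2) weight 8/891
  (X=2, U=0, Z=0, W=2, Y=0) weight 2/297
  (X=2, U=0, Z=0, W=2, Y=1) weight 4/891
  (X=2, U=0, Z=0, W=2, Y=2) weight 8/891
  (X=2, U=0, Z=0, W=3, Y=0) weight 2/297
  (X=2, U=0, Z=0, W=3, Y=1) weight 4/891
  (X=3, U=0, Z=1, W=1, Y=0) weight 1/154
  … 18 more
Group by Z:
  weight(Z=0) = 26/231
  weight(Z=1) = 9/154
Total weight = 26/231 + 9/154 = 79/462
P(Z=0 | obs) = 26/231 / 79/462 = 52/79
P(Z=1 | obs) = 9/154 / 79/462 = 27/79

P(Z = 0 | obs) = 52/79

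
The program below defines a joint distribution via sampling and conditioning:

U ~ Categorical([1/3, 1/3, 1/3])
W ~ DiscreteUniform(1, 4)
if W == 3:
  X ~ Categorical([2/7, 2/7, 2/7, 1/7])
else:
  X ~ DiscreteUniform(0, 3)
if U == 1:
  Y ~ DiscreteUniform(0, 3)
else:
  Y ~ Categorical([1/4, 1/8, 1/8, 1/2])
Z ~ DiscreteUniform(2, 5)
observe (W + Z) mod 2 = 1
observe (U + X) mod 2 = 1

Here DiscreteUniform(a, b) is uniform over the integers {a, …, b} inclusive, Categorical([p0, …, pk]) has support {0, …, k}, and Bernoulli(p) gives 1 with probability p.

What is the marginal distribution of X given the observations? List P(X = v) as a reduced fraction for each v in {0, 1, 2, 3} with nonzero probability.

Enumerate traces; 192 have nonzero weight after conditioning:
  (U=0, W=1, X=1, Y=0, Z=2) weight 1/768
  (U=0, W=1, X=1, Y=0, Z=4) weight 1/768
  (U=0, W=1, X=1, Y=1, Z=2) weight 1/1536
  (U=0, W=1, X=1, Y=1, Z=4) weight 1/1536
  (U=0, W=1, X=1, Y=2, Z=2) weight 1/1536
  (U=0, W=1, X=1, Y=2, Z=4) weight 1/1536
  (U=0, W=1, X=1, Y=3, Z=2) weight 1/384
  (U=0, W=1, X=1, Y=3, Z=4) weight 1/384
  (U=0, W=1, X=3, Y=0, Z=2) weight 1/768
  (U=1, W=1, X=0, Y=0, Z=2) weight 1/768
  … 182 more
Group by X:
  weight(X=0) = 29/672
  weight(X=1) = 29/336
  weight(X=2) = 29/672
  weight(X=3) = 25/336
Total weight = 29/672 + 29/336 + 29/672 + 25/336 = 83/336
P(X=0 | obs) = 29/672 / 83/336 = 29/166
P(X=1 | obs) = 29/336 / 83/336 = 29/83
P(X=2 | obs) = 29/672 / 83/336 = 29/166
P(X=3 | obs) = 25/336 / 83/336 = 25/83

P(X=0) = 29/166, P(X=1) = 29/83, P(X=2) = 29/166, P(X=3) = 25/83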